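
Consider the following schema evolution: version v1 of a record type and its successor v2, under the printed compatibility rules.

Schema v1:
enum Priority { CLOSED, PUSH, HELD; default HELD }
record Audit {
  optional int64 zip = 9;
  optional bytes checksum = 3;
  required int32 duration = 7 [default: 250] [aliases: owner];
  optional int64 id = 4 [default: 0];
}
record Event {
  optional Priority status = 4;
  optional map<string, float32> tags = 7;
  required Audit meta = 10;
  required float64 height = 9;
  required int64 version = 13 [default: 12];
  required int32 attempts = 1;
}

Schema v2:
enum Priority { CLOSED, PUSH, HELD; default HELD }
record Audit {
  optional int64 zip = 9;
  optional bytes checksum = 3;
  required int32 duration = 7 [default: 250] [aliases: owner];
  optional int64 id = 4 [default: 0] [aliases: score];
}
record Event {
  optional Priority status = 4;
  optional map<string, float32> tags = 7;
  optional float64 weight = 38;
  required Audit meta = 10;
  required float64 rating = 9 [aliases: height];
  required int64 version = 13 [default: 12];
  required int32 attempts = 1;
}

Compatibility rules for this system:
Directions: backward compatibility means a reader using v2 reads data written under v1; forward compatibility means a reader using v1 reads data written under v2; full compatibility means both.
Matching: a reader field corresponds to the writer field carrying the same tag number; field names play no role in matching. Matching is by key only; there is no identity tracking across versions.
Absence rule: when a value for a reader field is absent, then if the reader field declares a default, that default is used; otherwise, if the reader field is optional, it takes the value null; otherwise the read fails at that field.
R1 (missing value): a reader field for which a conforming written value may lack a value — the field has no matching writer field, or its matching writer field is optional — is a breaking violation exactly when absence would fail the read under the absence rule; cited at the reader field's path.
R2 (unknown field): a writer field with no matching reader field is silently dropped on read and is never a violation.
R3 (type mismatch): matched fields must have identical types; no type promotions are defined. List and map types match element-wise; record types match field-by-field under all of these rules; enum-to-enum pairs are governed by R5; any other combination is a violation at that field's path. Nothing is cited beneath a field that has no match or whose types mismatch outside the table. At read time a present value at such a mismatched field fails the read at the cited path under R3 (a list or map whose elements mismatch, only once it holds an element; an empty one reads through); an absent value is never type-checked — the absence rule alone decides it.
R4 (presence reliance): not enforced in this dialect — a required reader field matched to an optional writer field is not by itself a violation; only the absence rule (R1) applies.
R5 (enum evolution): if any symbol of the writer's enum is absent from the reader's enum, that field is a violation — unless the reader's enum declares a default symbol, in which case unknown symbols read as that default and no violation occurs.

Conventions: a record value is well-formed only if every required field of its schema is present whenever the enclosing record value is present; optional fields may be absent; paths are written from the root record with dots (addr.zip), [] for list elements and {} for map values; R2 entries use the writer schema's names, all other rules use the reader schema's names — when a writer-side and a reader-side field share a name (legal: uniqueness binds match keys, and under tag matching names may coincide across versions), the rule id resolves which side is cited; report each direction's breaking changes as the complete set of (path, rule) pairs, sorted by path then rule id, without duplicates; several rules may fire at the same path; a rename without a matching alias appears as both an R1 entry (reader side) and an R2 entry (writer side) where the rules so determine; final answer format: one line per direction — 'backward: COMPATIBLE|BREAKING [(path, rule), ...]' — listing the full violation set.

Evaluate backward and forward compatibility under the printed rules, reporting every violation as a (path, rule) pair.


backward: COMPATIBLE []; forward: COMPATIBLE []

in Event below, arrows point writer -> reader
backward pass over Event, reader schema v2, writer schema v1:
  status: paired with writer status (Priority -> Priority; writer optional)
  tags: paired with writer tags (map<string, float32> -> map<string, float32>; writer optional)
  weight: no writer match
  meta: paired with writer meta (Audit -> Audit; writer required)
  rating: paired with writer height (float64 -> float64; writer required)
  version: paired with writer version (int64 -> int64; writer required)
  attempts: paired with writer attempts (int32 -> int32; writer required)
  meta.zip: paired with writer meta.zip (int64 -> int64; writer optional)
  meta.checksum: paired with writer meta.checksum (bytes -> bytes; writer optional)
  meta.duration: paired with writer meta.duration (int32 -> int32; writer required)
  meta.id: paired with writer meta.id (int64 -> int64; writer optional)
  => backward: COMPATIBLE
forward pass over Event, reader schema v1, writer schema v2:
  status: paired with writer status (Priority -> Priority; writer optional)
  tags: paired with writer tags (map<string, float32> -> map<string, float32>; writer optional)
  meta: paired with writer meta (Audit -> Audit; writer required)
  height: paired with writer rating (float64 -> float64; writer required)
  version: paired with writer version (int64 -> int64; writer required)
  attempts: paired with writer attempts (int32 -> int32; writer required)
  weight (writer side), unknown to reader
  meta.zip: paired with writer meta.zip (int64 -> int64; writer optional)
  meta.checksum: paired with writer meta.checksum (bytes -> bytes; writer optional)
  meta.duration: paired with writer meta.duration (int32 -> int32; writer required)
  meta.id: paired with writer meta.id (int64 -> int64; writer optional)
  => forward: COMPATIBLE


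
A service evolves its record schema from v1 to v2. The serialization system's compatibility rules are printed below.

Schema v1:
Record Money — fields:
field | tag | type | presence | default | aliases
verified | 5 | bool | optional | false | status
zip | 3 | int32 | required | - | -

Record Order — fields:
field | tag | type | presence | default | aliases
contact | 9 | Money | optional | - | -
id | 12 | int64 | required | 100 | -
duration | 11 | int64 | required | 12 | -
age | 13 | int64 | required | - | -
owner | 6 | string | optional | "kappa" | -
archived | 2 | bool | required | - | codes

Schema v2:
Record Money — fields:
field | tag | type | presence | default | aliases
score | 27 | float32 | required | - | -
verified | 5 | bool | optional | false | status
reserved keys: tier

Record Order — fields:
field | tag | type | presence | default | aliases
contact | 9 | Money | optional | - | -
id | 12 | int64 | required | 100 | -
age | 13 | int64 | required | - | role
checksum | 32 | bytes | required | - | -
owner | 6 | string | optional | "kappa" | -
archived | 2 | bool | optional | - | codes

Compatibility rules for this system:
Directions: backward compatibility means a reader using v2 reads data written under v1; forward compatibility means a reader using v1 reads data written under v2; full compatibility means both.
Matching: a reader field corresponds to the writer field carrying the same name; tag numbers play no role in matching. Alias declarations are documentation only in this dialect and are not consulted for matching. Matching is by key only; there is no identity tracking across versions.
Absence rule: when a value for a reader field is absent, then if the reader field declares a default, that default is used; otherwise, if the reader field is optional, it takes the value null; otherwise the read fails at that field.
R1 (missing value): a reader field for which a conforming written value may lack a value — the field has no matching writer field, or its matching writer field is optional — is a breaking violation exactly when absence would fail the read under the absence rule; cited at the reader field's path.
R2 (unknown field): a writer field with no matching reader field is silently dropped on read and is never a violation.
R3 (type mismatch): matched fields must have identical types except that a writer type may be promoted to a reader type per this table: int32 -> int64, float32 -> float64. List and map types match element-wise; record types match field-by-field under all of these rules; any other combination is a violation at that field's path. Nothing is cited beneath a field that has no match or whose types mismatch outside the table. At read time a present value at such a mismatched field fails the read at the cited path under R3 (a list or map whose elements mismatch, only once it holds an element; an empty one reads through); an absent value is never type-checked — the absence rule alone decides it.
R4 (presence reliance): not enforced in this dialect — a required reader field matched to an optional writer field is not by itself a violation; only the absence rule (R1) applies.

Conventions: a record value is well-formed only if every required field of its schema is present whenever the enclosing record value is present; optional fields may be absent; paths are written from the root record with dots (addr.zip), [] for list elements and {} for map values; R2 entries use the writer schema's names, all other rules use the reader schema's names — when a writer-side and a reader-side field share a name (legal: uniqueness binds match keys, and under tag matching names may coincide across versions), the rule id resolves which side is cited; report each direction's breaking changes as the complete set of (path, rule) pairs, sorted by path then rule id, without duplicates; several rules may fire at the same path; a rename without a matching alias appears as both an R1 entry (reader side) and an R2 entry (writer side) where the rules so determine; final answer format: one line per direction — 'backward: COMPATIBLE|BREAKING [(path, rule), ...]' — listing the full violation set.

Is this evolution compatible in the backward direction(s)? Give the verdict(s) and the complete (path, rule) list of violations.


the writer's type comes first in each Order pair
backward for Order (reader v2, writer v1):
  contact: paired with writer contact (Money -> Money; writer optional)
  id: paired with writer id (int64 -> int64; writer required)
  age: paired with writer age (int64 -> int64; writer required)
  checksum: no writer-side match
  owner: paired with writer owner (string -> string; writer optional)
  archived: paired with writer archived (bool -> bool; writer required)
  leftover writer field: duration
  contact.score: no writer-side match
  contact.verified: paired with writer contact.verified (bool -> bool; writer optional)
  leftover writer field: contact.zip
  breaking: (checksum, R1)
  breaking: (contact.score, R1)
  => backward: BREAKING (2)
remaining Order differences; none change what is asked:
  removed field zip from record Money -> matters only for Order's forward compatibility — outside the asked direction
  field archived in record Order: required changed to optional -> matters only for Order's forward compatibility — outside the asked direction
  removed field duration from record Order -> triggers nothing under Order's printed rules — same verdict

backward: BREAKING [(checksum, R1), (contact.score, R1)]


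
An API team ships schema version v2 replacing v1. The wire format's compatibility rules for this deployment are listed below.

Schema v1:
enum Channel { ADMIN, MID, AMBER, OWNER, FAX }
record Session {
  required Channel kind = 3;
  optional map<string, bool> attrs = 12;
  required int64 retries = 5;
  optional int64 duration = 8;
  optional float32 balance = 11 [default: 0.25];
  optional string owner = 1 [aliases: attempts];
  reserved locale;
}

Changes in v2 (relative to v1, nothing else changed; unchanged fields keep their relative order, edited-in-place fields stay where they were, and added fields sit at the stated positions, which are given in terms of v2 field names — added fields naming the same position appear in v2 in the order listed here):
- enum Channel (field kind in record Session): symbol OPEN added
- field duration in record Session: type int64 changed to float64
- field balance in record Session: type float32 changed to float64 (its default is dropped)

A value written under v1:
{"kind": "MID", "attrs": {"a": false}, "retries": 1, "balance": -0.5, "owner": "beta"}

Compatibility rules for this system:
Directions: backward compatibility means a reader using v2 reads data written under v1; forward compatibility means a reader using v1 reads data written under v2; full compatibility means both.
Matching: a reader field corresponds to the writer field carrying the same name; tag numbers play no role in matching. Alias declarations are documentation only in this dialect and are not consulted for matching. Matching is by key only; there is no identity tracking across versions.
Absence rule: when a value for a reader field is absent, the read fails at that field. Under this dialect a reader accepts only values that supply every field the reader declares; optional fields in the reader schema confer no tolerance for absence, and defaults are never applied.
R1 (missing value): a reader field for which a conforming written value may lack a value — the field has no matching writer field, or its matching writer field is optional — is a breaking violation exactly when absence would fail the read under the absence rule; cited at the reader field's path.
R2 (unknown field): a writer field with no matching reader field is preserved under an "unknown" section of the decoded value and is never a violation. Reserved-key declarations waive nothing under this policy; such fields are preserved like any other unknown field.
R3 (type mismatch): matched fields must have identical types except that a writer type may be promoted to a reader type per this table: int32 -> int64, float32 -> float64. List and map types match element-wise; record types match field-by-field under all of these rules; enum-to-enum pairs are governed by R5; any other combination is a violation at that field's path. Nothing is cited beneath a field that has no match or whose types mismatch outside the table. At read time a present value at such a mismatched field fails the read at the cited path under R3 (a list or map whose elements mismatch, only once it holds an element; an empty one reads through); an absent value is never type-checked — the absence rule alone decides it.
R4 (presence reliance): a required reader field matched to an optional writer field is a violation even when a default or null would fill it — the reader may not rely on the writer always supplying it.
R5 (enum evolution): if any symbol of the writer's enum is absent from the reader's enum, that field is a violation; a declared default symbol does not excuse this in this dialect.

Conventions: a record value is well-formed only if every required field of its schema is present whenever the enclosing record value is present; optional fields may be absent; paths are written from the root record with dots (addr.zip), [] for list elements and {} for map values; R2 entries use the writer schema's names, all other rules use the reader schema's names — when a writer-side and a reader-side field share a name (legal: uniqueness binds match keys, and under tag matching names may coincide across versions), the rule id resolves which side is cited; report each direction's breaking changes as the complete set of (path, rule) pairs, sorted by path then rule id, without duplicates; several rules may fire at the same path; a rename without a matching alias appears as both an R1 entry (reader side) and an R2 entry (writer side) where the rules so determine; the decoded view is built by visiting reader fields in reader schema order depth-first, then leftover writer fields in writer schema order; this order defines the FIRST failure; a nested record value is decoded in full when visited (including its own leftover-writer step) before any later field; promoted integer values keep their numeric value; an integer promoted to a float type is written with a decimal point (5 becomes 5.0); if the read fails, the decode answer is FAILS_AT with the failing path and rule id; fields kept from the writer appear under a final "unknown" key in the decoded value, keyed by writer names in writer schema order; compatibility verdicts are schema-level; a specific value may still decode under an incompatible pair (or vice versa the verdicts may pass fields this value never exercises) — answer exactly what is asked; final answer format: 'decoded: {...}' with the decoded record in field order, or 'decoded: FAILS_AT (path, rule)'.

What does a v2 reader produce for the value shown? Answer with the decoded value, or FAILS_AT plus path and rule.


decoded: FAILS_AT (duration, R1)

each type pair in Session: writer, then reader
migrating the Session value to v2:
  kind := "MID"
  attrs := {"a": false}
  retries := 1
  read fails at duration under R1 (no fill)
  => FAILS_AT (duration, R1)
checking off the Session differences that do not matter here:
  enum Channel (field kind in record Session): symbol OPEN added -> schema-level compatibility only; this Session value's decode is unchanged
  field balance in record Session: type float32 changed to float64 (its default is dropped) -> schema-level compatibility only; this Session value's decode is unchanged


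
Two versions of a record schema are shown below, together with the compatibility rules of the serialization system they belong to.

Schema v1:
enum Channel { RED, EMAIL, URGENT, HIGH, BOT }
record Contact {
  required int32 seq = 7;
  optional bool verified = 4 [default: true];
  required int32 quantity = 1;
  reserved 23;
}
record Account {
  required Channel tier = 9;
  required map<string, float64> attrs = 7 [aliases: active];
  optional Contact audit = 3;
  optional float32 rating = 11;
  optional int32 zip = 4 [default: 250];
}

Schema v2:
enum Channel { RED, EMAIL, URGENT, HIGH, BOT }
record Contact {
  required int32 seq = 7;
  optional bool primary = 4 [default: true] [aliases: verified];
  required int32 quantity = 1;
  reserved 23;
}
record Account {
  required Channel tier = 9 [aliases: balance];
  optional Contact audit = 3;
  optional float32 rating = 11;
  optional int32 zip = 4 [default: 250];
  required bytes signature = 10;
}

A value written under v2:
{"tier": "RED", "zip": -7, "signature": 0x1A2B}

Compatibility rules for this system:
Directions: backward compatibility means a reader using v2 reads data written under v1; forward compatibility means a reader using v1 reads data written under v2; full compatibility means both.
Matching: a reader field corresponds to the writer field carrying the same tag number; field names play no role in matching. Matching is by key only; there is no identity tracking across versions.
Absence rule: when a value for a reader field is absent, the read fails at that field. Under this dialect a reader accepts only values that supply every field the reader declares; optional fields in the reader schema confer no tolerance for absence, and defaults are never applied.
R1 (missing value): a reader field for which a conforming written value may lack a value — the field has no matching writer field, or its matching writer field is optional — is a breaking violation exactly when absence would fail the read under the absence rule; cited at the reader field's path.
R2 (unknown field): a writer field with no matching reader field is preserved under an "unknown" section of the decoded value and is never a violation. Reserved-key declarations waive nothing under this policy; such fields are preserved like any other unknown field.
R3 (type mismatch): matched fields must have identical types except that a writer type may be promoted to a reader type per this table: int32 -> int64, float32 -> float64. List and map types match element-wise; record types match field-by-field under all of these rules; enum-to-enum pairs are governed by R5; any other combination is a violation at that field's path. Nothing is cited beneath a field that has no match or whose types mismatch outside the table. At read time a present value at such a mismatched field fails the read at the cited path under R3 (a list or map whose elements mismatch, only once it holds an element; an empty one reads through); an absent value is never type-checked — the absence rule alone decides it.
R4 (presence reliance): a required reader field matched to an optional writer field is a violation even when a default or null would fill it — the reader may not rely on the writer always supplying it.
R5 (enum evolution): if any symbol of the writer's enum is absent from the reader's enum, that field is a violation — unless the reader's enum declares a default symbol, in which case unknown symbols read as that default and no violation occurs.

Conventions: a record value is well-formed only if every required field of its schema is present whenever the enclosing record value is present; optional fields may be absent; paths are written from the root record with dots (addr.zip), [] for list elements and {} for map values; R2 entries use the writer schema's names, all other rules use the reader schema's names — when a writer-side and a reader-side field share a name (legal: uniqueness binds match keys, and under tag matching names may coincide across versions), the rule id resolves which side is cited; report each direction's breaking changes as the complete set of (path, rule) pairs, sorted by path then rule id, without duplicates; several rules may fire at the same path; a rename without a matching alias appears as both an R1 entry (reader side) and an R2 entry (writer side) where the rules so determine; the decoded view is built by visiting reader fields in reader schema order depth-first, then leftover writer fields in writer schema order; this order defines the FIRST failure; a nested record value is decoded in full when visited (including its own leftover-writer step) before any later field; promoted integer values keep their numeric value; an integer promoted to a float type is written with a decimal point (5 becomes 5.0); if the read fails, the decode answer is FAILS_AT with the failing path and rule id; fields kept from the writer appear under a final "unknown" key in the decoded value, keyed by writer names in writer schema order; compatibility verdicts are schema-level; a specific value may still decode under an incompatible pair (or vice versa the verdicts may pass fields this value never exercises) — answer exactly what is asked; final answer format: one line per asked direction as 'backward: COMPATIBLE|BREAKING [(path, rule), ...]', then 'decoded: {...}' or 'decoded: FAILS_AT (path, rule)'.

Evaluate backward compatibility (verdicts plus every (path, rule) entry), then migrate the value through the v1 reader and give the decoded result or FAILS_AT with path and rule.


arrows below run writer -> reader for Account
checking backward for Account: reader v2 against writer v1:
  tier <- tier (Channel -> Channel, writer required)
  audit <- audit (Contact -> Contact, writer optional)
  rating <- rating (float32 -> float32, writer optional)
  zip <- zip (int32 -> int32, writer optional)
  signature: no writer match
  writer field attrs has no reader counterpart
  audit.seq <- audit.seq (int32 -> int32, writer required)
  audit.primary <- audit.verified (bool -> bool, writer optional)
  audit.quantity <- audit.quantity (int32 -> int32, writer required)
  breaking: (audit, R1)
  breaking: (audit.primary, R1)
  breaking: (rating, R1)
  breaking: (signature, R1)
  breaking: (zip, R1)
  => 5 violation(s): backward is BREAKING for Account
decode (reader v1):
  tier := "RED"
  read fails at attrs under R1 (no fill)
  => FAILS_AT (attrs, R1)

backward: BREAKING [(audit, R1), (audit.primary, R1), (rating, R1), (signature, R1), (zip, R1)]; decoded: FAILS_AT (attrs, R1)


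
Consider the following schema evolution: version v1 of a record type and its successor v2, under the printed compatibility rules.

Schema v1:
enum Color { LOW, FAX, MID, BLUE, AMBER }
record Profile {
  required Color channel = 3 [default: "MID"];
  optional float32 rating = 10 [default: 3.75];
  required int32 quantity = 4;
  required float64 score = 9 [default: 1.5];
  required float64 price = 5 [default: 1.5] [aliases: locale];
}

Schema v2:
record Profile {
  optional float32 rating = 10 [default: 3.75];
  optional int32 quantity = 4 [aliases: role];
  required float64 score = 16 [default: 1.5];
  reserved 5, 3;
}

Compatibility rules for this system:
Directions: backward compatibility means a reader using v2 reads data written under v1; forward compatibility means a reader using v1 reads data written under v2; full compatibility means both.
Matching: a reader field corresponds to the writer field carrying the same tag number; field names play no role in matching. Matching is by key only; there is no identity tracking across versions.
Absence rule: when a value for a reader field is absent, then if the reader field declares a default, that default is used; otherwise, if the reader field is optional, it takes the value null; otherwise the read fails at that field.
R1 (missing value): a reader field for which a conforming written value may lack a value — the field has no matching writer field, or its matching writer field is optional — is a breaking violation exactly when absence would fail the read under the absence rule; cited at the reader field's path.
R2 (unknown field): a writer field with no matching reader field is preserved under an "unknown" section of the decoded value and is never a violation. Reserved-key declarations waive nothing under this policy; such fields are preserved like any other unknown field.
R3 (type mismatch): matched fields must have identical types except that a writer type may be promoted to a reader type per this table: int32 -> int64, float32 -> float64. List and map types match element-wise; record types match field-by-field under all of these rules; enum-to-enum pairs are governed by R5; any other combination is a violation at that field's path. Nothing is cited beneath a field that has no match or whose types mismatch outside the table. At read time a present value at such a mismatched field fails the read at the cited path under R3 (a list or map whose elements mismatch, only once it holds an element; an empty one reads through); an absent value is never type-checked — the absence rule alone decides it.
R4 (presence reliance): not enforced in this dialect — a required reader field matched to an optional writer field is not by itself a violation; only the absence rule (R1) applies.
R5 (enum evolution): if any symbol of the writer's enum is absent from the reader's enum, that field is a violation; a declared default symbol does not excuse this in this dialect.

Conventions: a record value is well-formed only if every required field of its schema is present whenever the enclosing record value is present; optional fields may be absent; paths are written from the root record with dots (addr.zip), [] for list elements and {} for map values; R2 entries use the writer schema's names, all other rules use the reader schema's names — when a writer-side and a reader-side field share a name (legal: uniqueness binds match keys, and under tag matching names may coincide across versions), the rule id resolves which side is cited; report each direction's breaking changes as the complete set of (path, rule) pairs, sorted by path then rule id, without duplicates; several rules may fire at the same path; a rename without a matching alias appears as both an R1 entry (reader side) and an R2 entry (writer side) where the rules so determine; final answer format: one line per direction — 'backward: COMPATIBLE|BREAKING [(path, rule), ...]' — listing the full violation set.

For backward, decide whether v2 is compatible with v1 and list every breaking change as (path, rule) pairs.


each type pair in Profile: writer, then reader
backward on Profile — v2 reading data written by v1:
  rating <- rating (float32 -> float32, writer optional)
  quantity <- quantity (int32 -> int32, writer required)
  score has no writer counterpart
  channel (writer side), unknown to reader
  score (writer side), unknown to reader
  price (writer side), unknown to reader
  nothing fires on Profile: backward is COMPATIBLE
the rest of the Profile diff is inert for this question:
  field quantity in record Profile: required changed to optional -> its effect on Profile is confined to the forward direction, not asked
  removed field price from record Profile (its key 5 joins the reserved list) -> triggers nothing under Profile's printed rules — same verdict
  field score in record Profile: tag 9 changed to 16 -> triggers nothing under Profile's printed rules — same verdict
  removed field channel from record Profile (its key 3 joins the reserved list) -> triggers nothing under Profile's printed rules — same verdict

backward: COMPATIBLE []


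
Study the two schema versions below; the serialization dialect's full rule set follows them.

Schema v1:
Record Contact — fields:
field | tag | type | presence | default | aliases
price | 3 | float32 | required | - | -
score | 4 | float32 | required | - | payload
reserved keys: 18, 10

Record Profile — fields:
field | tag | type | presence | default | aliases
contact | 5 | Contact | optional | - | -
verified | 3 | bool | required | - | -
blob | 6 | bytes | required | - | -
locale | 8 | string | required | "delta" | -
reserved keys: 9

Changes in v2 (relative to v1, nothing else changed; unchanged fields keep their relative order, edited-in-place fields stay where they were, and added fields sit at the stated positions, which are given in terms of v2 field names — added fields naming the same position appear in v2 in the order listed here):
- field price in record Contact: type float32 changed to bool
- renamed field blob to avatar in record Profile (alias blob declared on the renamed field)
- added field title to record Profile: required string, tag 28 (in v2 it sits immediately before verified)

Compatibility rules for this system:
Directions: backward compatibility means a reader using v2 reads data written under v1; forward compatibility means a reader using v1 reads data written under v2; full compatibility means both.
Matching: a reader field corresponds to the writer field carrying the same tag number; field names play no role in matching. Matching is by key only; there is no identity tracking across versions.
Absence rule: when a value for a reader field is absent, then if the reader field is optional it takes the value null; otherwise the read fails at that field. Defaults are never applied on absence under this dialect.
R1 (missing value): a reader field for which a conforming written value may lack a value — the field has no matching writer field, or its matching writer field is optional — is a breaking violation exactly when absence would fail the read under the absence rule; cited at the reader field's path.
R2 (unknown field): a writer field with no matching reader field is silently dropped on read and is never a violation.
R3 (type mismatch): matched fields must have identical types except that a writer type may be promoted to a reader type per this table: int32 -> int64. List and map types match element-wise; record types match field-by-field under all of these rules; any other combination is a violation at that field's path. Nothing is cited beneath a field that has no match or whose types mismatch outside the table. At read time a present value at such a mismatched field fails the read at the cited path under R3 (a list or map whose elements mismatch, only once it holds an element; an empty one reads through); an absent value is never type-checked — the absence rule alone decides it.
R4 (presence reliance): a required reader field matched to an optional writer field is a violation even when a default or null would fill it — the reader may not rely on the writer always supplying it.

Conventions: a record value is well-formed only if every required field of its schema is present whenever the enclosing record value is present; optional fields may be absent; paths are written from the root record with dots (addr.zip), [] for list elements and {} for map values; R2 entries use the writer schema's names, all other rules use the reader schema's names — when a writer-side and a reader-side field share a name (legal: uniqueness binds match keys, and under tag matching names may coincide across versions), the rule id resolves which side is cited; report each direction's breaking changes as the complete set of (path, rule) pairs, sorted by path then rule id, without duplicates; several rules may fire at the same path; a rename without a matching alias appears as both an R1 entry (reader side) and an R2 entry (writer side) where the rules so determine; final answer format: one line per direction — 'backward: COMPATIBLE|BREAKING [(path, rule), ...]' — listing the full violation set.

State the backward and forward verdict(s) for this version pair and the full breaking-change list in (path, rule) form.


arrows below run writer -> reader for Profile
backward for Profile (reader v2, writer v1):
  contact: Contact -> Contact, writer optional; from contact
  title: no writer-side match
  verified: bool -> bool, writer required; from verified
  avatar: bytes -> bytes, writer required; from blob
  locale: string -> string, writer required; from locale
  contact.price: float32 -> bool, writer required; from contact.price
  contact.score: float32 -> float32, writer required; from contact.score
  violation R3 at contact.price
  violation R1 at title
  => backward verdict for Profile: BREAKING, 2 violation(s)
forward for Profile (reader v1, writer v2):
  contact: Contact -> Contact, writer optional; from contact
  verified: bool -> bool, writer required; from verified
  blob: bytes -> bytes, writer required; from avatar
  locale: string -> string, writer required; from locale
  leftover writer field: title
  contact.price: bool -> float32, writer required; from contact.price
  contact.score: float32 -> float32, writer required; from contact.score
  violation R3 at contact.price
  => forward verdict for Profile: BREAKING, 1 violation(s)

backward: BREAKING [(contact.price, R3), (title, R1)]; forward: BREAKING [(contact.price, R3)]


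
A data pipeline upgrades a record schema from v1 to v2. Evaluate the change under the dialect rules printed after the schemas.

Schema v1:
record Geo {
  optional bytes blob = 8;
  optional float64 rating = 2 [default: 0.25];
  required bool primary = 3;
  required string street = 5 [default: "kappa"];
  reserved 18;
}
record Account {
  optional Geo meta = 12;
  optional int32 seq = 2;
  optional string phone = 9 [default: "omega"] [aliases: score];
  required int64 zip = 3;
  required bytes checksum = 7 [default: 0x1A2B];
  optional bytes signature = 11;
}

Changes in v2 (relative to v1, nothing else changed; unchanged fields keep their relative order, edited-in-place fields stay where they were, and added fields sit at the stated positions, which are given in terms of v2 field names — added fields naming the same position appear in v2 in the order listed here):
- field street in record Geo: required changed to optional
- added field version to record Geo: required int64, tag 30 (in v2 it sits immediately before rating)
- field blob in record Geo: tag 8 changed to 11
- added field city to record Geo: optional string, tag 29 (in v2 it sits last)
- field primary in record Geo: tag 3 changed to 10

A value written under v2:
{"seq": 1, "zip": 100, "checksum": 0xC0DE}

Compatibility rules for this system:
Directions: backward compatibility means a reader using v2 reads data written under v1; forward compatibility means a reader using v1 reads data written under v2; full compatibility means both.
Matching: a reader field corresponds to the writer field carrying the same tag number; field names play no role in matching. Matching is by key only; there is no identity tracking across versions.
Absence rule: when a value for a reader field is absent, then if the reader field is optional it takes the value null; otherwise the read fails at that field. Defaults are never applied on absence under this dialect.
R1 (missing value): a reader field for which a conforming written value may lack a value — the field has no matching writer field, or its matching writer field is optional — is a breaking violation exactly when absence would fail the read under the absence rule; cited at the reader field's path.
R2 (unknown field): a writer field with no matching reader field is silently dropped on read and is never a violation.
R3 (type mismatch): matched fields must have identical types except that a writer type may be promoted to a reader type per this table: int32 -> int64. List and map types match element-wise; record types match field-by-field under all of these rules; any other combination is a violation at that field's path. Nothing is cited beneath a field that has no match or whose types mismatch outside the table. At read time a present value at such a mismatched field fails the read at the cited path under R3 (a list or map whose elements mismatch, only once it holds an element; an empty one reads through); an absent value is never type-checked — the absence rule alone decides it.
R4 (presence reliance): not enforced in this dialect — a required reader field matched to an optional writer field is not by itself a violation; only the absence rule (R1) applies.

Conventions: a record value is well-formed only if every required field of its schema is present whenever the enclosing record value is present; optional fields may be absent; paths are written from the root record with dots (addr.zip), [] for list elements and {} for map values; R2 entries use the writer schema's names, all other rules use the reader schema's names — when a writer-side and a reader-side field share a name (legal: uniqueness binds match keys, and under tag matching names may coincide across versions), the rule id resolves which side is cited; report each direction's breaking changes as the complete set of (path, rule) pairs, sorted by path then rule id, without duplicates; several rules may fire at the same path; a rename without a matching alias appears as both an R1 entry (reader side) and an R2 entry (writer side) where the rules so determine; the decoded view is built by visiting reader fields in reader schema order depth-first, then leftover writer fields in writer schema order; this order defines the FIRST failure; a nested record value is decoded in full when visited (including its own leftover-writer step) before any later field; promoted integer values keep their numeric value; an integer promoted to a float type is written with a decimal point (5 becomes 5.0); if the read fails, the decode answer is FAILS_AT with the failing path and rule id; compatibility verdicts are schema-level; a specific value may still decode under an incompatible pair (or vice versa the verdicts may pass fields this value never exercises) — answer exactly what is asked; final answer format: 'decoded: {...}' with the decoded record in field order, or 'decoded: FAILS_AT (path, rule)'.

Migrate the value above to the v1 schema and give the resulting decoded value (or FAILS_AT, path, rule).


arrows below run writer -> reader for Account
decode walk for Account under reader schema v1:
  meta := null (absent, optional -> null)
  seq := 1
  phone := null (absent, optional -> null)
  zip := 100
  checksum := 0xC0DE
  signature := null (absent, optional -> null)
  => decoded: {"meta": null, "seq": 1, "phone": null, "zip": 100, "checksum": 0xC0DE, "signature": null}
checking off the Account differences that do not matter here:
  field street in record Geo: required changed to optional -> a verdict-level change on Account — the shown value reads the same
  added field city to record Geo: optional string, tag 29 (in v2 it sits last) -> inert under this dialect — no rule fires on Account and the result does not move
  field blob in record Geo: tag 8 changed to 11 -> inert under this dialect — no rule fires on Account and the result does not move
  added field version to record Geo: required int64, tag 30 (in v2 it sits immediately before rating) -> a verdict-level change on Account — the shown value reads the same
  field primary in record Geo: tag 3 changed to 10 -> a verdict-level change on Account — the shown value reads the same

decoded: {"meta": null, "seq": 1, "phone": null, "zip": 100, "checksum": 0xC0DE, "signature": null}
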